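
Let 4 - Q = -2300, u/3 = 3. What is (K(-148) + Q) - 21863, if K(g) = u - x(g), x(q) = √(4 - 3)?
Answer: -19551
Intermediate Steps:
u = 9 (u = 3*3 = 9)
x(q) = 1 (x(q) = √1 = 1)
Q = 2304 (Q = 4 - 1*(-2300) = 4 + 2300 = 2304)
K(g) = 8 (K(g) = 9 - 1*1 = 9 - 1 = 8)
(K(-148) + Q) - 21863 = (8 + 2304) - 21863 = 2312 - 21863 = -19551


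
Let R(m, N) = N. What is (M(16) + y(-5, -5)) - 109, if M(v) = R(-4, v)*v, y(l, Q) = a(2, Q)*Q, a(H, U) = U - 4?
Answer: 192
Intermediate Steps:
a(H, U) = -4 + U
y(l, Q) = Q*(-4 + Q) (y(l, Q) = (-4 + Q)*Q = Q*(-4 + Q))
M(v) = v² (M(v) = v*v = v²)
(M(16) + y(-5, -5)) - 109 = (16² - 5*(-4 - 5)) - 109 = (256 - 5*(-9)) - 109 = (256 + 45) - 109 = 301 - 109 = 192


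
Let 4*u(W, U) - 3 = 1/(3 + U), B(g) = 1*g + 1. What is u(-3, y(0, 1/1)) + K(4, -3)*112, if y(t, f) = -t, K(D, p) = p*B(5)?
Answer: -12091/6 ≈ -2015.2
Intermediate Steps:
B(g) = 1 + g (B(g) = g + 1 = 1 + g)
K(D, p) = 6*p (K(D, p) = p*(1 + 5) = p*6 = 6*p)
u(W, U) = 3/4 + 1/(4*(3 + U))
u(-3, y(0, 1/1)) + K(4, -3)*112 = (10 + 3*(-1*0))/(4*(3 - 1*0)) + (6*(-3))*112 = (10 + 3*0)/(4*(3 + 0)) - 18*112 = (1/4)*(10 + 0)/3 - 2016 = (1/4)*(1/3)*10 - 2016 = 5/6 - 2016 = -12091/6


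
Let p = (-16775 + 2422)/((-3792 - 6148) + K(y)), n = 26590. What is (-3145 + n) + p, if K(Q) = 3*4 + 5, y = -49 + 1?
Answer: 232659088/9923 ≈ 23446.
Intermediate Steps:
y = -48
K(Q) = 17 (K(Q) = 12 + 5 = 17)
p = 14353/9923 (p = (-16775 + 2422)/((-3792 - 6148) + 17) = -14353/(-9940 + 17) = -14353/(-9923) = -14353*(-1/9923) = 14353/9923 ≈ 1.4464)
(-3145 + n) + p = (-3145 + 26590) + 14353/9923 = 23445 + 14353/9923 = 232659088/9923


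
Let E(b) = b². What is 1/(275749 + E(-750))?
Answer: 1/838249 ≈ 1.1930e-6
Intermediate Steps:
1/(275749 + E(-750)) = 1/(275749 + (-750)²) = 1/(275749 + 562500) = 1/838249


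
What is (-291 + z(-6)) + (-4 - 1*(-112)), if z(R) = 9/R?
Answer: -369/2 ≈ -184.50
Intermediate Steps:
(-291 + z(-6)) + (-4 - 1*(-112)) = (-291 + 9/(-6)) + (-4 - 1*(-112)) = (-291 + 9*(-⅙)) + (-4 + 112) = (-291 - 3/2) + 108 = -585/2 + 108 = -369/2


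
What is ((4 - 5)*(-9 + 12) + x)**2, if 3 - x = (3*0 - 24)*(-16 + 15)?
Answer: 576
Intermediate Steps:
x = -21 (x = 3 - (3*0 - 24)*(-16 + 15) = 3 - (0 - 24)*(-1) = 3 - (-24)*(-1) = 3 - 1*24 = 3 - 24 = -21)
((4 - 5)*(-9 + 12) + x)**2 = ((4 - 5)*(-9 + 12) - 21)**2 = (-1*3 - 21)**2 = (-3 - 21)**2 = (-24)**2 = 576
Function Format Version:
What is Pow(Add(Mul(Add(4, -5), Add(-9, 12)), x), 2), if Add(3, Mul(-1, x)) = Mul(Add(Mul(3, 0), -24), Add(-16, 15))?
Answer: 576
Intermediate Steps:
x = -21 (x = Add(3, Mul(-1, Mul(Add(Mul(3, 0), -24), Add(-16, 15)))) = Add(3, Mul(-1, Mul(Add(0, -24), -1))) = Add(3, Mul(-1, Mul(-24, -1))) = Add(3, Mul(-1, 24)) = Add(3, -24) = -21)
Pow(Add(Mul(Add(4, -5), Add(-9, 12)), x), 2) = Pow(Add(Mul(Add(4, -5), Add(-9, 12)), -21), 2) = Pow(Add(Mul(-1, 3), -21), 2) = Pow(Add(-3, -21), 2) = Pow(-24, 2) = 576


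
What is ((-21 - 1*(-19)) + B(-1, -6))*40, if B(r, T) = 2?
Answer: 0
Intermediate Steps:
((-21 - 1*(-19)) + B(-1, -6))*40 = ((-21 - 1*(-19)) + 2)*40 = ((-21 + 19) + 2)*40 = (-2 + 2)*40 = 0*40 = 0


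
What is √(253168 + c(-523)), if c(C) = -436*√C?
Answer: 2*√(63292 - 109*I*√523) ≈ 503.26 - 9.9065*I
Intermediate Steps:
√(253168 + c(-523)) = √(253168 - 436*I*√523)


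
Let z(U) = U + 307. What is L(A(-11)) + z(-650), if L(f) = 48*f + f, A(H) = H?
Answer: -882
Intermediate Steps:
z(U) = 307 + U
L(f) = 49*f
L(A(-11)) + z(-650) = 49*(-11) + (307 - 650) = -539 - 343 = -882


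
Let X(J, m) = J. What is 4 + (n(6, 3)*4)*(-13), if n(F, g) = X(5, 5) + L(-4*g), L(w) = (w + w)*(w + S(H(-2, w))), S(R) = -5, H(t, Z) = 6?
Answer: -21472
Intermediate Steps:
L(w) = 2*w*(-5 + w) (L(w) = (w + w)*(w - 5) = (2*w)*(-5 + w) = 2*w*(-5 + w))
n(F, g) = 5 - 8*g*(-5 - 4*g) (n(F, g) = 5 + 2*(-4*g)*(-5 - 4*g) = 5 - 8*g*(-5 - 4*g))
4 + (n(6, 3)*4)*(-13) = 4 + ((5 + 8*3*(5 + 4*3))*4)*(-13) = 4 + ((5 + 8*3*(5 + 12))*4)*(-13) = 4 + ((5 + 8*3*17)*4)*(-13) = 4 + ((5 + 408)*4)*(-13) = 4 + (413*4)*(-13) = 4 + 1652*(-13) = 4 - 21476 = -21472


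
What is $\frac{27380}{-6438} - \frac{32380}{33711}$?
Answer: $- \frac{5096710}{977619} \approx -5.2134$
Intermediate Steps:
$\frac{27380}{-6438} - \frac{32380}{33711} = 27380 \left(- \frac{1}{6438}\right) - \frac{32380}{33711} = - \frac{370}{87} - \frac{32380}{33711} = - \frac{5096710}{977619}$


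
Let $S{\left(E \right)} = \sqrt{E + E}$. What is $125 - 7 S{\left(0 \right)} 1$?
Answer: $125$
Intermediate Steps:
$S{\left(E \right)} = \sqrt{2} \sqrt{E}$ ($S{\left(E \right)} = \sqrt{2 E} = \sqrt{2} \sqrt{E}$)
$125 - 7 S{\left(0 \right)} 1 = 125 - 7 \sqrt{2} \sqrt{0} \cdot 1 = 125 - 7 \sqrt{2} \cdot 0 \cdot 1 = 125 - 7 \cdot 0 \cdot 1 = 125 - 0 = 125 + 0 = 125$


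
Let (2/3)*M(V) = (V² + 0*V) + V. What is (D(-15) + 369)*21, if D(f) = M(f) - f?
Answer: 14679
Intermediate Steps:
M(V) = 3*V/2 + 3*V²/2 (M(V) = 3*((V² + 0*V) + V)/2 = 3*((V² + 0) + V)/2 = 3*(V² + V)/2 = 3*(V + V²)/2 = 3*V/2 + 3*V²/2)
D(f) = -f + 3*f*(1 + f)/2 (D(f) = 3*f*(1 + f)/2 - f = -f + 3*f*(1 + f)/2)
(D(-15) + 369)*21 = ((½)*(-15)*(1 + 3*(-15)) + 369)*21 = ((½)*(-15)*(1 - 45) + 369)*21 = ((½)*(-15)*(-44) + 369)*21 = (330 + 369)*21 = 699*21 = 14679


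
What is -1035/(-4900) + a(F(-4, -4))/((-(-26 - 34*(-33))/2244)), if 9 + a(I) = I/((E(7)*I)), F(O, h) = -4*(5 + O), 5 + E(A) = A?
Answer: 591231/33565 ≈ 17.615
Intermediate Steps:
E(A) = -5 + A
F(O, h) = -20 - 4*O
a(I) = -17/2 (a(I) = -9 + I/(((-5 + 7)*I)) = -9 + I/((2*I)) = -9 + I*(1/(2*I)) = -9 + 1/2 = -17/2)
-1035/(-4900) + a(F(-4, -4))/((-(-26 - 34*(-33))/2244)) = -1035/(-4900) - 17*(-2244/(-26 - 34*(-33)))/2 = -1035*(-1/4900) - 17*(-2244/(-26 + 1122))/2 = 207/980 - 17/(2*(-1*1096*(1/2244))) = 207/980 - 17/(2*((-1096*1/2244))) = 207/980 - 17/(2*(-274/561)) = 207/980 - 17/2*(-561/274) = 207/980 + 9537/548 = 591231/33565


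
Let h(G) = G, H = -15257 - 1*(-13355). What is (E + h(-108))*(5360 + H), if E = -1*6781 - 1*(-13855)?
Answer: 24088428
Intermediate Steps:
H = -1902 (H = -15257 + 13355 = -1902)
E = 7074 (E = -6781 + 13855 = 7074)
(E + h(-108))*(5360 + H) = (7074 - 108)*(5360 - 1902) = 6966*3458 = 24088428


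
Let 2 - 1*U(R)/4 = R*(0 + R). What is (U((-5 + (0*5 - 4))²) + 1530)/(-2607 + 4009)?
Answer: -12353/701 ≈ -17.622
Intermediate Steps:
U(R) = 8 - 4*R² (U(R) = 8 - 4*R*(0 + R) = 8 - 4*R*R = 8 - 4*R²)
(U((-5 + (0*5 - 4))²) + 1530)/(-2607 + 4009) = ((8 - 4*(-5 + (0*5 - 4))⁴) + 1530)/(-2607 + 4009) = ((8 - 4*(-5 + (0 - 4))⁴) + 1530)/1402 = ((8 - 4*(-5 - 4)⁴) + 1530)*(1/1402) = ((8 - 4*((-9)²)²) + 1530)*(1/1402) = ((8 - 4*81²) + 1530)*(1/1402) = ((8 - 4*6561) + 1530)*(1/1402) = ((8 - 26244) + 1530)*(1/1402) = (-26236 + 1530)*(1/1402) = -24706*1/1402 = -12353/701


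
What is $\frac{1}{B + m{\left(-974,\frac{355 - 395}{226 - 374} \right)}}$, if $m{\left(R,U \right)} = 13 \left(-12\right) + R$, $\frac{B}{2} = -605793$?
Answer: $- \frac{1}{1212716} \approx -8.246 \cdot 10^{-7}$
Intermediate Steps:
$B = -1211586$ ($B = 2 \left(-605793\right) = -1211586$)
$m{\left(R,U \right)} = -156 + R$
$\frac{1}{B + m{\left(-974,\frac{355 - 395}{226 - 374} \right)}} = \frac{1}{-1211586 - 1130} = \frac{1}{-1212716} = - \frac{1}{1212716}$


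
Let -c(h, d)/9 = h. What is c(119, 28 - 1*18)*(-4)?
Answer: 4284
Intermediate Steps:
c(h, d) = -9*h
c(119, 28 - 1*18)*(-4) = -9*119*(-4) = -1071*(-4) = 4284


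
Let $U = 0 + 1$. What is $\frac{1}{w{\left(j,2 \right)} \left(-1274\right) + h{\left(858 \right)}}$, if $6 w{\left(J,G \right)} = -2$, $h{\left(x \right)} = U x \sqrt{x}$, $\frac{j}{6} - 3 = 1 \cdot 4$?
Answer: $- \frac{147}{218578282} + \frac{297 \sqrt{858}}{218578282} \approx 3.9128 \cdot 10^{-5}$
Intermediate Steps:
$U = 1$
$j = 42$ ($j = 18 + 6 \cdot 1 \cdot 4 = 18 + 6 \cdot 4 = 18 + 24 = 42$)
$h{\left(x \right)} = x^{\frac{3}{2}}$ ($h{\left(x \right)} = 1 x \sqrt{x} = x \sqrt{x} = x^{\frac{3}{2}}$)
$w{\left(J,G \right)} = - \frac{1}{3}$ ($w{\left(J,G \right)} = \frac{1}{6} \left(-2\right) = - \frac{1}{3}$)
$\frac{1}{w{\left(j,2 \right)} \left(-1274\right) + h{\left(858 \right)}} = \frac{1}{\left(- \frac{1}{3}\right) \left(-1274\right) + 858^{\frac{3}{2}}} = \frac{1}{\frac{1274}{3} + 858 \sqrt{858}}$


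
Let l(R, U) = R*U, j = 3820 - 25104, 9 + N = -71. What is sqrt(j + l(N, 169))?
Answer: 2*I*sqrt(8701) ≈ 186.56*I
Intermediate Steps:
N = -80 (N = -9 - 71 = -80)
j = -21284
sqrt(j + l(N, 169)) = sqrt(-21284 - 80*169) = sqrt(-21284 - 13520) = sqrt(-34804) = 2*I*sqrt(8701)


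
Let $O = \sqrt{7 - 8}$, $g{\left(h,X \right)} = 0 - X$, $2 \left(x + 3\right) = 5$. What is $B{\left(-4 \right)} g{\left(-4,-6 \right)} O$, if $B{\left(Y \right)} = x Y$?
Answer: $12 i \approx 12.0 i$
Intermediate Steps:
$x = - \frac{1}{2}$ ($x = -3 + \frac{1}{2} \cdot 5 = -3 + \frac{5}{2} = - \frac{1}{2} \approx -0.5$)
$g{\left(h,X \right)} = - X$
$O = i$ ($O = \sqrt{-1} = i \approx 1.0 i$)
$B{\left(Y \right)} = - \frac{Y}{2}$
$B{\left(-4 \right)} g{\left(-4,-6 \right)} O = \left(- \frac{1}{2}\right) \left(-4\right) \left(\left(-1\right) \left(-6\right)\right) i = 2 \cdot 6 i = 12 i$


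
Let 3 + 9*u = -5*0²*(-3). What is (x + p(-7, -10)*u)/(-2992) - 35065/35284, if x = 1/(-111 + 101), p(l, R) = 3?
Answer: -23835379/23993120 ≈ -0.99343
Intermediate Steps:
x = -⅒ (x = 1/(-10) = -⅒ ≈ -0.10000)
u = -⅓ (u = -⅓ + (-5*0²*(-3))/9 = -⅓ + (-5*0*(-3))/9 = -⅓ + (0*(-3))/9 = -⅓ + (⅑)*0 = -⅓ + 0 = -⅓ ≈ -0.33333)
(x + p(-7, -10)*u)/(-2992) - 35065/35284 = (-⅒ + 3*(-⅓))/(-2992) - 35065/35284 = (-⅒ - 1)*(-1/2992) - 35065*1/35284 = -11/10*(-1/2992) - 35065/35284 = 1/2720 - 35065/35284 = -23835379/23993120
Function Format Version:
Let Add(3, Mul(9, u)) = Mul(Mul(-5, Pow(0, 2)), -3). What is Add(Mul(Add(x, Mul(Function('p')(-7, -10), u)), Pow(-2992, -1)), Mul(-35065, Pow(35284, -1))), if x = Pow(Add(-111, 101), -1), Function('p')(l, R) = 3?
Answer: Rational(-23835379, 23993120) ≈ -0.99343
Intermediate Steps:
x = Rational(-1, 10) (x = Pow(-10, -1) = Rational(-1, 10) ≈ -0.10000)
u = Rational(-1, 3) (u = Add(Rational(-1, 3), Mul(Rational(1, 9), Mul(Mul(-5, Pow(0, 2)), -3))) = Add(Rational(-1, 3), Mul(Rational(1, 9), Mul(Mul(-5, 0), -3))) = Add(Rational(-1, 3), Mul(Rational(1, 9), Mul(0, -3))) = Add(Rational(-1, 3), Mul(Rational(1, 9), 0)) = Add(Rational(-1, 3), 0) = Rational(-1, 3) ≈ -0.33333)
Add(Mul(Add(x, Mul(Function('p')(-7, -10), u)), Pow(-2992, -1)), Mul(-35065, Pow(35284, -1))) = Add(Mul(Add(Rational(-1, 10), Mul(3, Rational(-1, 3))), Pow(-2992, -1)), Mul(-35065, Pow(35284, -1))) = Add(Mul(Add(Rational(-1, 10), -1), Rational(-1, 2992)), Mul(-35065, Rational(1, 35284))) = Add(Mul(Rational(-11, 10), Rational(-1, 2992)), Rational(-35065, 35284)) = Add(Rational(1, 2720), Rational(-35065, 35284)) = Rational(-23835379, 23993120)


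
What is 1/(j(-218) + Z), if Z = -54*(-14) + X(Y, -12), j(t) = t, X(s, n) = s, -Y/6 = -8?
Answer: 1/586 ≈ 0.0017065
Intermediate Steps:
Y = 48 (Y = -6*(-8) = 48)
Z = 804 (Z = -54*(-14) + 48 = 756 + 48 = 804)
1/(j(-218) + Z) = 1/(-218 + 804) = 1/586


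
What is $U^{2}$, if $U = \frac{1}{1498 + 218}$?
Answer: $\frac{1}{2944656} \approx 3.396 \cdot 10^{-7}$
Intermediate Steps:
$U = \frac{1}{1716} \approx 0.00058275$
$U^{2} = \left(\frac{1}{1716}\right)^{2} = \frac{1}{2944656}$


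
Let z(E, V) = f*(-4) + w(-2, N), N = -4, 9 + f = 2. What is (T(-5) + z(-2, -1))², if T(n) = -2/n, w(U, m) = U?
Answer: 17424/25 ≈ 696.96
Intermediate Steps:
f = -7 (f = -9 + 2 = -7)
z(E, V) = 26 (z(E, V) = -7*(-4) - 2 = 28 - 2 = 26)
(T(-5) + z(-2, -1))² = (-2/(-5) + 26)² = (-2*(-⅕) + 26)² = (⅖ + 26)² = (132/5)² = 17424/25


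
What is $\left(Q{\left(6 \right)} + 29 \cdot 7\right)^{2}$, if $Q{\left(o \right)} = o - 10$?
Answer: $39601$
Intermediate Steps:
$Q{\left(o \right)} = -10 + o$
$\left(Q{\left(6 \right)} + 29 \cdot 7\right)^{2} = \left(\left(-10 + 6\right) + 29 \cdot 7\right)^{2} = \left(-4 + 203\right)^{2} = 199^{2} = 39601$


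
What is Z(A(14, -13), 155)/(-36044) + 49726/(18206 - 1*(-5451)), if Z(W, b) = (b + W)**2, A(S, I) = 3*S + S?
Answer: 739090647/852692908 ≈ 0.86677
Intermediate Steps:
A(S, I) = 4*S
Z(W, b) = (W + b)**2
Z(A(14, -13), 155)/(-36044) + 49726/(18206 - 1*(-5451)) = (4*14 + 155)**2/(-36044) + 49726/(18206 - 1*(-5451)) = (56 + 155)**2*(-1/36044) + 49726/(18206 + 5451) = 211**2*(-1/36044) + 49726/23657 = 44521*(-1/36044) + 49726*(1/23657) = -44521/36044 + 49726/23657 = 739090647/852692908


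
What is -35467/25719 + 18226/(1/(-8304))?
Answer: -3892537353643/25719 ≈ -1.5135e+8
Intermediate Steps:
-35467/25719 + 18226/(1/(-8304)) = -35467*1/25719 + 18226/(-1/8304) = -35467/25719 + 18226*(-8304) = -35467/25719 - 151348704 = -3892537353643/25719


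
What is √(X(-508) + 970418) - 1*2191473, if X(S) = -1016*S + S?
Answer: -2191473 + 17*√5142 ≈ -2.1903e+6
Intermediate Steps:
X(S) = -1015*S
√(X(-508) + 970418) - 1*2191473 = √(-1015*(-508) + 970418) - 1*2191473 = √(515620 + 970418) - 2191473 = √1486038 - 2191473 = 17*√5142 - 2191473 = -2191473 + 17*√5142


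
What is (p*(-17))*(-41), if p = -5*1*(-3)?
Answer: 10455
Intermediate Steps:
p = 15 (p = -5*(-3) = 15)
(p*(-17))*(-41) = (15*(-17))*(-41) = -255*(-41) = 10455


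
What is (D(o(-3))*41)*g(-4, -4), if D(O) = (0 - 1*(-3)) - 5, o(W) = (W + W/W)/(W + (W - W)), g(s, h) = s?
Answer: 328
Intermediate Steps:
o(W) = (1 + W)/W (o(W) = (W + 1)/(W + 0) = (1 + W)/W)
D(O) = -2 (D(O) = (0 + 3) - 5 = 3 - 5 = -2)
(D(o(-3))*41)*g(-4, -4) = -2*41*(-4) = -82*(-4) = 328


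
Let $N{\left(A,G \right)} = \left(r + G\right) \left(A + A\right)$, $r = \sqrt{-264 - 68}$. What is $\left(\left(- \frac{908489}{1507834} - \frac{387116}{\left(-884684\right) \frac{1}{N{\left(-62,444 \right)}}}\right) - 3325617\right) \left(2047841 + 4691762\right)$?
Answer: $- \frac{7528753481229719718515419}{333489153614} - \frac{161758505606776 i \sqrt{83}}{221171} \approx -2.2576 \cdot 10^{13} - 6.6631 \cdot 10^{9} i$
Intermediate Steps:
$r = 2 i \sqrt{83}$ ($r = \sqrt{-332} = 2 i \sqrt{83} \approx 18.221 i$)
$N{\left(A,G \right)} = 2 A \left(G + 2 i \sqrt{83}\right)$ ($N{\left(A,G \right)} = \left(2 i \sqrt{83} + G\right) \left(A + A\right) = \left(G + 2 i \sqrt{83}\right) 2 A = 2 A \left(G + 2 i \sqrt{83}\right)$)
$\left(\left(- \frac{908489}{1507834} - \frac{387116}{\left(-884684\right) \frac{1}{N{\left(-62,444 \right)}}}\right) - 3325617\right) \left(2047841 + 4691762\right) = \left(\left(- \frac{908489}{1507834} - \frac{387116}{\left(-884684\right) \frac{1}{2 \left(-62\right) \left(444 + 2 i \sqrt{83}\right)}}\right) - 3325617\right) \left(2047841 + 4691762\right) = \left(\left(\left(-908489\right) \frac{1}{1507834} - \frac{387116}{\left(-884684\right) \frac{1}{-55056 - 248 i \sqrt{83}}}\right) - 3325617\right) 6739603 = \left(\left(- \frac{908489}{1507834} - 387116 \left(\frac{13764}{221171} + \frac{62 i \sqrt{83}}{221171}\right)\right) - 3325617\right) 6739603 = \left(\left(- \frac{908489}{1507834} - \left(\frac{5328264624}{221171} + \frac{24001192 i \sqrt{83}}{221171}\right)\right) - 3325617\right) 6739603 = \left(\left(- \frac{8034339492485035}{333489153614} - \frac{24001192 i \sqrt{83}}{221171}\right) - 3325617\right) 6739603 = \left(- \frac{1117091538066814873}{333489153614} - \frac{24001192 i \sqrt{83}}{221171}\right) 6739603 = - \frac{7528753481229719718515419}{333489153614} - \frac{161758505606776 i \sqrt{83}}{221171}$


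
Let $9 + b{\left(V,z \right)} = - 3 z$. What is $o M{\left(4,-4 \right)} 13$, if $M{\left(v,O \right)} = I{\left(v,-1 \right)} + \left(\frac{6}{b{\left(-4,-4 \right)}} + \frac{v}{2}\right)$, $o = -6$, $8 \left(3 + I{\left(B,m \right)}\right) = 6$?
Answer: $- \frac{273}{2} \approx -136.5$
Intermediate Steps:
$I{\left(B,m \right)} = - \frac{9}{4}$ ($I{\left(B,m \right)} = -3 + \frac{1}{8} \cdot 6 = -3 + \frac{3}{4} = - \frac{9}{4}$)
$b{\left(V,z \right)} = -9 - 3 z$
$M{\left(v,O \right)} = - \frac{1}{4} + \frac{v}{2}$ ($M{\left(v,O \right)} = - \frac{9}{4} + \left(\frac{6}{-9 - -12} + \frac{v}{2}\right) = - \frac{9}{4} + \left(\frac{6}{-9 + 12} + v \frac{1}{2}\right) = - \frac{9}{4} + \left(\frac{6}{3} + \frac{v}{2}\right) = - \frac{9}{4} + \left(6 \cdot \frac{1}{3} + \frac{v}{2}\right) = - \frac{9}{4} + \left(2 + \frac{v}{2}\right) = - \frac{1}{4} + \frac{v}{2}$)
$o M{\left(4,-4 \right)} 13 = - 6 \left(- \frac{1}{4} + \frac{1}{2} \cdot 4\right) 13 = - 6 \left(- \frac{1}{4} + 2\right) 13 = \left(-6\right) \frac{7}{4} \cdot 13 = \left(- \frac{21}{2}\right) 13 = - \frac{273}{2}$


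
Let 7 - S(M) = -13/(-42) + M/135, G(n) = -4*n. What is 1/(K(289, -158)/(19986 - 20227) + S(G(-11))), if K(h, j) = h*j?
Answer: 455490/89200169 ≈ 0.0051064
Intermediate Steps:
S(M) = 281/42 - M/135 (S(M) = 7 - (-13/(-42) + M/135) = 7 - (-13*(-1/42) + M*(1/135)) = 7 - (13/42 + M/135) = 7 + (-13/42 - M/135) = 281/42 - M/135)
1/(K(289, -158)/(19986 - 20227) + S(G(-11))) = 1/((289*(-158))/(19986 - 20227) + (281/42 - (-4)*(-11)/135)) = 1/(-45662/(-241) + (281/42 - 1/135*44)) = 1/(-45662*(-1/241) + (281/42 - 44/135)) = 1/(45662/241 + 12029/1890) = 1/(89200169/455490) = 455490/89200169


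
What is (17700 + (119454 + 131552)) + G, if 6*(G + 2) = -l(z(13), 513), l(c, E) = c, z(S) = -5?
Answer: 1612229/6 ≈ 2.6871e+5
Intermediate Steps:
G = -7/6 (G = -2 + (-1*(-5))/6 = -2 + (⅙)*5 = -2 + ⅚ = -7/6 ≈ -1.1667)
(17700 + (119454 + 131552)) + G = (17700 + (119454 + 131552)) - 7/6 = (17700 + 251006) - 7/6 = 268706 - 7/6 = 1612229/6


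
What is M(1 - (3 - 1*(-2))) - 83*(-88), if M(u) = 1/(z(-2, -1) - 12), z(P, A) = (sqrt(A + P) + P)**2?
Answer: (-80343*I + 29216*sqrt(3))/(-11*I + 4*sqrt(3)) ≈ 7303.9 + 0.040995*I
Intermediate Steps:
z(P, A) = (P + sqrt(A + P))**2
M(u) = 1/(-12 + (-2 + I*sqrt(3))**2) (M(u) = 1/((-2 + sqrt(-1 - 2))**2 - 12) = 1/((-2 + sqrt(-3))**2 - 12) = 1/((-2 + I*sqrt(3))**2 - 12) = 1/(-12 + (-2 + I*sqrt(3))**2))
M(1 - (3 - 1*(-2))) - 83*(-88) = I/(-11*I + 4*sqrt(3)) - 83*(-88) = I/(-11*I + 4*sqrt(3)) + 7304 = 7304 + I/(-11*I + 4*sqrt(3))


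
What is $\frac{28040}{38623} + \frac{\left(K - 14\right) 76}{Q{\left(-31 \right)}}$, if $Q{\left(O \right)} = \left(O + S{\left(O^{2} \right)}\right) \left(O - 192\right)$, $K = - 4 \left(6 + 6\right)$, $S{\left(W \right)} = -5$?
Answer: $\frac{10778386}{77516361} \approx 0.13905$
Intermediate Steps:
$K = -48$ ($K = \left(-4\right) 12 = -48$)
$Q{\left(O \right)} = \left(-192 + O\right) \left(-5 + O\right)$ ($Q{\left(O \right)} = \left(O - 5\right) \left(O - 192\right) = \left(-5 + O\right) \left(-192 + O\right) = \left(-192 + O\right) \left(-5 + O\right)$)
$\frac{28040}{38623} + \frac{\left(K - 14\right) 76}{Q{\left(-31 \right)}} = \frac{28040}{38623} + \frac{\left(-48 - 14\right) 76}{960 + \left(-31\right)^{2} - -6107} = 28040 \cdot \frac{1}{38623} + \frac{\left(-62\right) 76}{960 + 961 + 6107} = \frac{28040}{38623} - \frac{4712}{8028} = \frac{28040}{38623} - \frac{1178}{2007} = \frac{10778386}{77516361}$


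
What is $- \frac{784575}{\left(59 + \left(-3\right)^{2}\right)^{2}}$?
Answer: $- \frac{784575}{4624} \approx -169.67$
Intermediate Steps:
$- \frac{784575}{\left(59 + \left(-3\right)^{2}\right)^{2}} = - \frac{784575}{\left(59 + 9\right)^{2}} = - \frac{784575}{68^{2}} = - \frac{784575}{4624}$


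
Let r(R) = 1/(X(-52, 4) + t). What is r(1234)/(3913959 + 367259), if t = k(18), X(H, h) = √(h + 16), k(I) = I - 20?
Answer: 1/34249744 + √5/34249744 ≈ 9.4484e-8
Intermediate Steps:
k(I) = -20 + I
X(H, h) = √(16 + h)
t = -2 (t = -20 + 18 = -2)
r(R) = 1/(-2 + 2*√5) (r(R) = 1/(√(16 + 4) - 2) = 1/(√20 - 2) = 1/(2*√5 - 2) = 1/(-2 + 2*√5))
r(1234)/(3913959 + 367259) = (⅛ + √5/8)/(3913959 + 367259) = (⅛ + √5/8)/4281218 = (⅛ + √5/8)*(1/4281218) = 1/34249744 + √5/34249744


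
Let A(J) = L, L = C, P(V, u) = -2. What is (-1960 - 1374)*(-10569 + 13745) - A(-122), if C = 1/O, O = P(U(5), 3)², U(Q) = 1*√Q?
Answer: -42355137/4 ≈ -1.0589e+7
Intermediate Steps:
U(Q) = √Q
O = 4 (O = (-2)² = 4)
C = ¼ (C = 1/4 = ¼ ≈ 0.25000)
L = ¼ ≈ 0.25000
A(J) = ¼
(-1960 - 1374)*(-10569 + 13745) - A(-122) = (-1960 - 1374)*(-10569 + 13745) - 1*¼ = -3334*3176 - ¼ = -10588784 - ¼ = -42355137/4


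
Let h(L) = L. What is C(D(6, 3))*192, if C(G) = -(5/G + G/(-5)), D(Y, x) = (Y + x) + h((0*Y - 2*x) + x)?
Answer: 352/5 ≈ 70.400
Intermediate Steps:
D(Y, x) = Y (D(Y, x) = (Y + x) + ((0*Y - 2*x) + x) = (Y + x) + ((0 - 2*x) + x) = (Y + x) + (-2*x + x) = (Y + x) - x = Y)
C(G) = -5/G + G/5 (C(G) = -(5/G + G*(-⅕)) = -(5/G - G/5) = -5/G + G/5)
C(D(6, 3))*192 = (-5/6 + (⅕)*6)*192 = (-5*⅙ + 6/5)*192 = (-⅚ + 6/5)*192 = (11/30)*192 = 352/5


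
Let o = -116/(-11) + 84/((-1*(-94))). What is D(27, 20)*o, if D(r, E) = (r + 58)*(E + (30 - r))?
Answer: 11561870/517 ≈ 22363.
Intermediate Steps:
D(r, E) = (58 + r)*(30 + E - r)
o = 5914/517 (o = -116*(-1/11) + 84/94 = 116/11 + 84*(1/94) = 116/11 + 42/47 = 5914/517 ≈ 11.439)
D(27, 20)*o = (1740 - 1*27**2 - 28*27 + 58*20 + 20*27)*(5914/517) = (1740 - 1*729 - 756 + 1160 + 540)*(5914/517) = (1740 - 729 - 756 + 1160 + 540)*(5914/517) = 1955*(5914/517) = 11561870/517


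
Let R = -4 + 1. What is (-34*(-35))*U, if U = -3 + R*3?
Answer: -14280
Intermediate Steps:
R = -3
U = -12 (U = -3 - 3*3 = -3 - 9 = -12)
(-34*(-35))*U = -34*(-35)*(-12) = 1190*(-12) = -14280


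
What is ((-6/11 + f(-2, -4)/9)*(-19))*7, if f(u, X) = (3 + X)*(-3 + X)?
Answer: -3059/99 ≈ -30.899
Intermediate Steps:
f(u, X) = (-3 + X)*(3 + X)
((-6/11 + f(-2, -4)/9)*(-19))*7 = ((-6/11 + (-9 + (-4)²)/9)*(-19))*7 = ((-6*1/11 + (-9 + 16)*(⅑))*(-19))*7 = ((-6/11 + 7*(⅑))*(-19))*7 = ((-6/11 + 7/9)*(-19))*7 = ((23/99)*(-19))*7 = -437/99*7 = -3059/99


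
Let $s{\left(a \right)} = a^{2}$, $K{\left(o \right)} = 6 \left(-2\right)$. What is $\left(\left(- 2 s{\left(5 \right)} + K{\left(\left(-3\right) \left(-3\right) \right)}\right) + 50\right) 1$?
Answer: $-12$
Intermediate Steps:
$K{\left(o \right)} = -12$
$\left(\left(- 2 s{\left(5 \right)} + K{\left(\left(-3\right) \left(-3\right) \right)}\right) + 50\right) 1 = \left(\left(- 2 \cdot 5^{2} - 12\right) + 50\right) 1 = \left(\left(\left(-2\right) 25 - 12\right) + 50\right) 1 = \left(\left(-50 - 12\right) + 50\right) 1 = \left(-62 + 50\right) 1 = \left(-12\right) 1 = -12$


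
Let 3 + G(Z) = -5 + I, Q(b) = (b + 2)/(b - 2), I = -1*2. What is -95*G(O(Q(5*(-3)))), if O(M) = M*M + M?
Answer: 950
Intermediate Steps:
I = -2
Q(b) = (2 + b)/(-2 + b)
O(M) = M + M**2 (O(M) = M**2 + M = M + M**2)
G(Z) = -10 (G(Z) = -3 + (-5 - 2) = -3 - 7 = -10)
-95*G(O(Q(5*(-3)))) = -95*(-10) = 950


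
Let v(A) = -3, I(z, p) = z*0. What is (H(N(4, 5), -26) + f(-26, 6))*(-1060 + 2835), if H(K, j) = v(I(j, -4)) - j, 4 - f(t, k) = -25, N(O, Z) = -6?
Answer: 92300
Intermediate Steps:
I(z, p) = 0
f(t, k) = 29 (f(t, k) = 4 - 1*(-25) = 4 + 25 = 29)
H(K, j) = -3 - j
(H(N(4, 5), -26) + f(-26, 6))*(-1060 + 2835) = ((-3 - 1*(-26)) + 29)*(-1060 + 2835) = ((-3 + 26) + 29)*1775 = (23 + 29)*1775 = 52*1775 = 92300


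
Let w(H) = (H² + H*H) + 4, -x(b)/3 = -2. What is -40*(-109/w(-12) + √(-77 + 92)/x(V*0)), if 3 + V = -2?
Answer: 1090/73 - 20*√15/3 ≈ -10.888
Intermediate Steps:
V = -5 (V = -3 - 2 = -5)
x(b) = 6 (x(b) = -3*(-2) = 6)
w(H) = 4 + 2*H² (w(H) = (H² + H²) + 4 = 2*H² + 4 = 4 + 2*H²)
-40*(-109/w(-12) + √(-77 + 92)/x(V*0)) = -40*(-109/(4 + 2*(-12)²) + √(-77 + 92)/6) = -40*(-109/(4 + 2*144) + √15*(⅙)) = -40*(-109/(4 + 288) + √15/6) = -40*(-109/292 + √15/6) = 1090/73 - 20*√15/3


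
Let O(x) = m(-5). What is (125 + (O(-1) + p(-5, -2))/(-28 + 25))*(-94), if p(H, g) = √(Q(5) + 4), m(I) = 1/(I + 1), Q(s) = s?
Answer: -69983/6 ≈ -11664.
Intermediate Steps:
m(I) = 1/(1 + I)
p(H, g) = 3 (p(H, g) = √(5 + 4) = √9 = 3)
O(x) = -¼ (O(x) = 1/(1 - 5) = 1/(-4) = -¼)
(125 + (O(-1) + p(-5, -2))/(-28 + 25))*(-94) = (125 + (-¼ + 3)/(-28 + 25))*(-94) = (125 + (11/4)/(-3))*(-94) = (125 + (11/4)*(-⅓))*(-94) = (125 - 11/12)*(-94) = (1489/12)*(-94) = -69983/6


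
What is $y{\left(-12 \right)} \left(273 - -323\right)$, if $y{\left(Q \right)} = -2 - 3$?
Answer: $-2980$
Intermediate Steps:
$y{\left(Q \right)} = -5$ ($y{\left(Q \right)} = -2 - 3 = -5$)
$y{\left(-12 \right)} \left(273 - -323\right) = - 5 \left(273 - -323\right) = - 5 \left(273 + 323\right) = \left(-5\right) 596 = -2980$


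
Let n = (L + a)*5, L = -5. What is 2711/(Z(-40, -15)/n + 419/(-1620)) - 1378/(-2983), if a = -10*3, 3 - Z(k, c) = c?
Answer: -458499722234/61142551 ≈ -7498.9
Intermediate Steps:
Z(k, c) = 3 - c
a = -30
n = -175 (n = (-5 - 30)*5 = -35*5 = -175)
2711/(Z(-40, -15)/n + 419/(-1620)) - 1378/(-2983) = 2711/((3 - 1*(-15))/(-175) + 419/(-1620)) - 1378/(-2983) = 2711/((3 + 15)*(-1/175) + 419*(-1/1620)) - 1378*(-1/2983) = 2711/(18*(-1/175) - 419/1620) + 1378/2983 = 2711/(-18/175 - 419/1620) + 1378/2983 = 2711/(-20497/56700) + 1378/2983 = 2711*(-56700/20497) + 1378/2983 = -153713700/20497 + 1378/2983 = -458499722234/61142551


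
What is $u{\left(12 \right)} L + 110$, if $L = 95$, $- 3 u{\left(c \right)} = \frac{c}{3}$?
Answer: $- \frac{50}{3} \approx -16.667$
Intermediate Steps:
$u{\left(c \right)} = - \frac{c}{9}$ ($u{\left(c \right)} = - \frac{c \frac{1}{3}}{3} = - \frac{\frac{1}{3} c}{3} = - \frac{c}{9}$)
$u{\left(12 \right)} L + 110 = \left(- \frac{1}{9}\right) 12 \cdot 95 + 110 = \left(- \frac{4}{3}\right) 95 + 110 = - \frac{380}{3} + 110 = - \frac{50}{3}$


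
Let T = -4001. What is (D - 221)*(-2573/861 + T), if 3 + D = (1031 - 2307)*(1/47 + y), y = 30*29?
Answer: 179912768818696/40467 ≈ 4.4459e+9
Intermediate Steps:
y = 870
D = -52177057/47 (D = -3 + (1031 - 2307)*(1/47 + 870) = -3 - 1276*(1/47 + 870) = -3 - 1276*40891/47 = -3 - 52176916/47 = -52177057/47 ≈ -1.1102e+6)
(D - 221)*(-2573/861 + T) = (-52177057/47 - 221)*(-2573/861 - 4001) = -52187444*(-2573*1/861 - 4001)/47 = -52187444*(-2573/861 - 4001)/47 = -52187444/47*(-3447434/861) = 179912768818696/40467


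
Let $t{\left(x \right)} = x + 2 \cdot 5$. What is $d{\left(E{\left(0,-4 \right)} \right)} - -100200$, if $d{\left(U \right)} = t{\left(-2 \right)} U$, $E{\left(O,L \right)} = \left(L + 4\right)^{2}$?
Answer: $100200$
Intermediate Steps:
$t{\left(x \right)} = 10 + x$ ($t{\left(x \right)} = x + 10 = 10 + x$)
$E{\left(O,L \right)} = \left(4 + L\right)^{2}$
$d{\left(U \right)} = 8 U$ ($d{\left(U \right)} = \left(10 - 2\right) U = 8 U$)
$d{\left(E{\left(0,-4 \right)} \right)} - -100200 = 8 \left(4 - 4\right)^{2} - -100200 = 8 \cdot 0^{2} + 100200 = 8 \cdot 0 + 100200 = 0 + 100200 = 100200$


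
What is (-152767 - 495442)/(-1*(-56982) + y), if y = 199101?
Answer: -648209/256083 ≈ -2.5312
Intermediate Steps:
(-152767 - 495442)/(-1*(-56982) + y) = (-152767 - 495442)/(-1*(-56982) + 199101) = -648209/(56982 + 199101) = -648209/256083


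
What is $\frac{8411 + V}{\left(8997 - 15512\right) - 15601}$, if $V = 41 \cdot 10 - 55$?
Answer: $- \frac{1461}{3686} \approx -0.39636$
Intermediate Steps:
$V = 355$ ($V = 410 - 55 = 355$)
$\frac{8411 + V}{\left(8997 - 15512\right) - 15601} = \frac{8411 + 355}{\left(8997 - 15512\right) - 15601} = \frac{8766}{\left(8997 - 15512\right) - 15601} = \frac{8766}{-6515 - 15601} = \frac{8766}{-22116} = 8766 \left(- \frac{1}{22116}\right) = - \frac{1461}{3686}$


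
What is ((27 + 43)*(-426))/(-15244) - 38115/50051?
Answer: 227873940/190744361 ≈ 1.1947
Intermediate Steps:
((27 + 43)*(-426))/(-15244) - 38115/50051 = (70*(-426))*(-1/15244) - 38115*1/50051 = -29820*(-1/15244) - 38115/50051 = 7455/3811 - 38115/50051 = 227873940/190744361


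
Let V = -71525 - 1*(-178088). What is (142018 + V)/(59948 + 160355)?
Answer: 248581/220303 ≈ 1.1284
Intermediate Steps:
V = 106563 (V = -71525 + 178088 = 106563)
(142018 + V)/(59948 + 160355) = (142018 + 106563)/(59948 + 160355) = 248581/220303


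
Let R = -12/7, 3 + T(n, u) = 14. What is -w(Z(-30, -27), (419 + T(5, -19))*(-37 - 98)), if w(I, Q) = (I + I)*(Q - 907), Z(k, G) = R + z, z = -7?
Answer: -7192754/7 ≈ -1.0275e+6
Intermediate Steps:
T(n, u) = 11 (T(n, u) = -3 + 14 = 11)
R = -12/7 (R = -12*⅐ = -12/7 ≈ -1.7143)
Z(k, G) = -61/7 (Z(k, G) = -12/7 - 7 = -61/7)
w(I, Q) = 2*I*(-907 + Q) (w(I, Q) = (2*I)*(-907 + Q) = 2*I*(-907 + Q))
-w(Z(-30, -27), (419 + T(5, -19))*(-37 - 98)) = -2*(-61)*(-907 + (419 + 11)*(-37 - 98))/7 = -2*(-61)*(-907 + 430*(-135))/7 = -2*(-61)*(-907 - 58050)/7 = -2*(-61)*(-58957)/7 = -1*7192754/7 = -7192754/7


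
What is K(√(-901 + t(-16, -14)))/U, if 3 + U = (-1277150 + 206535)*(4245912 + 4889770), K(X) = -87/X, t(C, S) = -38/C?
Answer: -174*I*√14378/70314158147888837 ≈ -2.9673e-13*I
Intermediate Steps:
U = -9780798184433 (U = -3 + (-1277150 + 206535)*(4245912 + 4889770) = -3 - 1070615*9135682 = -3 - 9780798184430 = -9780798184433)
K(√(-901 + t(-16, -14)))/U = -87/√(-901 - 38/(-16))/(-9780798184433) = -87/√(-901 - 38*(-1/16))*(-1/9780798184433) = -87/√(-901 + 19/8)*(-1/9780798184433) = -87*(-2*I*√14378/7189)*(-1/9780798184433) = -(-174)*I*√14378/7189*(-1/9780798184433) = (174*I*√14378/7189)*(-1/9780798184433) = -174*I*√14378/70314158147888837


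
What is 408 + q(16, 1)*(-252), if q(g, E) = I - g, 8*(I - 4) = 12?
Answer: 3054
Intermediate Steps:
I = 11/2 (I = 4 + (⅛)*12 = 4 + 3/2 = 11/2 ≈ 5.5000)
q(g, E) = 11/2 - g
408 + q(16, 1)*(-252) = 408 + (11/2 - 1*16)*(-252) = 408 + (11/2 - 16)*(-252) = 408 - 21/2*(-252) = 408 + 2646 = 3054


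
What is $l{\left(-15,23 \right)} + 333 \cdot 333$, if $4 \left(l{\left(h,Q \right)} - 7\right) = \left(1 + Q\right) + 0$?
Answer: $110902$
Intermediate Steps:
$l{\left(h,Q \right)} = \frac{29}{4} + \frac{Q}{4}$ ($l{\left(h,Q \right)} = 7 + \frac{\left(1 + Q\right) + 0}{4} = 7 + \frac{1 + Q}{4} = 7 + \left(\frac{1}{4} + \frac{Q}{4}\right) = \frac{29}{4} + \frac{Q}{4}$)
$l{\left(-15,23 \right)} + 333 \cdot 333 = \left(\frac{29}{4} + \frac{1}{4} \cdot 23\right) + 333 \cdot 333 = \left(\frac{29}{4} + \frac{23}{4}\right) + 110889 = 13 + 110889 = 110902$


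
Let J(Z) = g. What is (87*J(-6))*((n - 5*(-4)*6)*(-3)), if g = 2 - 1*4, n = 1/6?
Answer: 62727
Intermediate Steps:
n = ⅙ ≈ 0.16667
g = -2 (g = 2 - 4 = -2)
J(Z) = -2
(87*J(-6))*((n - 5*(-4)*6)*(-3)) = (87*(-2))*((⅙ - 5*(-4)*6)*(-3)) = -174*(⅙ + 20*6)*(-3) = -174*(⅙ + 120)*(-3) = -20909*(-3) = -174*(-721/2) = 62727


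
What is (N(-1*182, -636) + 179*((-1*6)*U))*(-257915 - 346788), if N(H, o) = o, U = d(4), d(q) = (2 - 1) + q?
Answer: 3631846218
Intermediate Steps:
d(q) = 1 + q
U = 5 (U = 1 + 4 = 5)
(N(-1*182, -636) + 179*((-1*6)*U))*(-257915 - 346788) = (-636 + 179*(-1*6*5))*(-257915 - 346788) = (-636 + 179*(-6*5))*(-604703) = (-636 + 179*(-30))*(-604703) = (-636 - 5370)*(-604703) = -6006*(-604703) = 3631846218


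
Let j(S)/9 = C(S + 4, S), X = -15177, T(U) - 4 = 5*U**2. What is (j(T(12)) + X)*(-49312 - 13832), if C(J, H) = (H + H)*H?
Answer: -594815911704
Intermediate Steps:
T(U) = 4 + 5*U**2
C(J, H) = 2*H**2 (C(J, H) = (2*H)*H = 2*H**2)
j(S) = 18*S**2 (j(S) = 9*(2*S**2) = 18*S**2)
(j(T(12)) + X)*(-49312 - 13832) = (18*(4 + 5*12**2)**2 - 15177)*(-49312 - 13832) = (18*(4 + 5*144)**2 - 15177)*(-63144) = (18*(4 + 720)**2 - 15177)*(-63144) = (18*724**2 - 15177)*(-63144) = (18*524176 - 15177)*(-63144) = (9435168 - 15177)*(-63144) = 9419991*(-63144) = -594815911704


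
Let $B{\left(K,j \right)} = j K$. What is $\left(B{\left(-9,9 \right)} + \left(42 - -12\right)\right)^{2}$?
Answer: $729$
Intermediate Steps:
$B{\left(K,j \right)} = K j$
$\left(B{\left(-9,9 \right)} + \left(42 - -12\right)\right)^{2} = \left(\left(-9\right) 9 + \left(42 - -12\right)\right)^{2} = \left(-81 + \left(42 + 12\right)\right)^{2} = \left(-81 + 54\right)^{2} = \left(-27\right)^{2} = 729$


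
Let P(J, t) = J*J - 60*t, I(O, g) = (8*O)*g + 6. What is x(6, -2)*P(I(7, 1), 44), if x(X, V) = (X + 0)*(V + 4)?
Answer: 14448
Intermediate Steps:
I(O, g) = 6 + 8*O*g (I(O, g) = 8*O*g + 6 = 6 + 8*O*g)
x(X, V) = X*(4 + V)
P(J, t) = J**2 - 60*t
x(6, -2)*P(I(7, 1), 44) = (6*(4 - 2))*((6 + 8*7*1)**2 - 60*44) = (6*2)*((6 + 56)**2 - 2640) = 12*(62**2 - 2640) = 12*(3844 - 2640) = 12*1204 = 14448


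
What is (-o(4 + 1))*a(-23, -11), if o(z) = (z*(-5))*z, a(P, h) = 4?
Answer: 500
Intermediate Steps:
o(z) = -5*z**2 (o(z) = (-5*z)*z = -5*z**2)
(-o(4 + 1))*a(-23, -11) = -(-5)*(4 + 1)**2*4 = -(-5)*5**2*4 = -(-5)*25*4 = -1*(-125)*4 = 125*4 = 500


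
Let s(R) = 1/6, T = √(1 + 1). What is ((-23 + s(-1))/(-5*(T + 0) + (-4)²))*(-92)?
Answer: 50416/309 + 15755*√2/309 ≈ 235.27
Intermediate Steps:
T = √2 ≈ 1.4142
s(R) = ⅙
((-23 + s(-1))/(-5*(T + 0) + (-4)²))*(-92) = ((-23 + ⅙)/(-5*(√2 + 0) + (-4)²))*(-92) = -137/(6*(-5*√2 + 16))*(-92) = -137/(6*(16 - 5*√2))*(-92) = 6302/(3*(16 - 5*√2))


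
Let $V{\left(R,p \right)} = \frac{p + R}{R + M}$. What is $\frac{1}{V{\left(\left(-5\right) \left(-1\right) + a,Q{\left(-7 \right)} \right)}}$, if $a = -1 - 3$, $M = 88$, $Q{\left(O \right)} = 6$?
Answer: $\frac{89}{7} \approx 12.714$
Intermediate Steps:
$a = -4$ ($a = -1 - 3 = -4$)
$V{\left(R,p \right)} = \frac{R + p}{88 + R}$ ($V{\left(R,p \right)} = \frac{p + R}{R + 88} = \frac{R + p}{88 + R}$)
$\frac{1}{V{\left(\left(-5\right) \left(-1\right) + a,Q{\left(-7 \right)} \right)}} = \frac{1}{\frac{1}{88 - -1} \left(\left(\left(-5\right) \left(-1\right) - 4\right) + 6\right)} = \frac{1}{\frac{1}{88 + \left(5 - 4\right)} \left(\left(5 - 4\right) + 6\right)} = \frac{1}{\frac{1}{88 + 1} \left(1 + 6\right)} = \frac{1}{\frac{1}{89} \cdot 7} = \frac{1}{\frac{7}{89}} = \frac{89}{7}$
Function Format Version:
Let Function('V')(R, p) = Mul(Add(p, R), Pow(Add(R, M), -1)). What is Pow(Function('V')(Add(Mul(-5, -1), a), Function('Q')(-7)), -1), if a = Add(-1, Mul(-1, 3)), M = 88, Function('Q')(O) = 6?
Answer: Rational(89, 7) ≈ 12.714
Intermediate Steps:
a = -4 (a = Add(-1, -3) = -4)
Function('V')(R, p) = Mul(Pow(Add(88, R), -1), Add(R, p)) (Function('V')(R, p) = Mul(Add(p, R), Pow(Add(R, 88), -1)) = Mul(Add(R, p), Pow(Add(88, R), -1)) = Mul(Pow(Add(88, R), -1), Add(R, p)))
Pow(Function('V')(Add(Mul(-5, -1), a), Function('Q')(-7)), -1) = Pow(Mul(Pow(Add(88, Add(Mul(-5, -1), -4)), -1), Add(Add(Mul(-5, -1), -4), 6)), -1) = Pow(Mul(Pow(Add(88, Add(5, -4)), -1), Add(Add(5, -4), 6)), -1) = Pow(Mul(Pow(Add(88, 1), -1), Add(1, 6)), -1) = Pow(Mul(Pow(89, -1), 7), -1) = Pow(Mul(Rational(1, 89), 7), -1) = Pow(Rational(7, 89), -1) = Rational(89, 7)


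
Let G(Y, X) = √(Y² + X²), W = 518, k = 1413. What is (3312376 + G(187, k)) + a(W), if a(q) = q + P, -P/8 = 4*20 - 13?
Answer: 3312358 + √2031538 ≈ 3.3138e+6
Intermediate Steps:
P = -536 (P = -8*(4*20 - 13) = -8*(80 - 13) = -8*67 = -536)
G(Y, X) = √(X² + Y²)
a(q) = -536 + q (a(q) = q - 536 = -536 + q)
(3312376 + G(187, k)) + a(W) = (3312376 + √(1413² + 187²)) + (-536 + 518) = (3312376 + √(1996569 + 34969)) - 18 = (3312376 + √2031538) - 18 = 3312358 + √2031538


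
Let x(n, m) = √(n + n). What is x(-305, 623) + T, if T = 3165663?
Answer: 3165663 + I*√610 ≈ 3.1657e+6 + 24.698*I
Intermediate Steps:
x(n, m) = √2*√n (x(n, m) = √(2*n) = √2*√n)
x(-305, 623) + T = √2*√(-305) + 3165663 = √2*(I*√305) + 3165663 = I*√610 + 3165663 = 3165663 + I*√610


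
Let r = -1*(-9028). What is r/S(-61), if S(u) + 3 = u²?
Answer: 4514/1859 ≈ 2.4282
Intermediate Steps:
r = 9028
S(u) = -3 + u²
r/S(-61) = 9028/(-3 + (-61)²) = 9028/(-3 + 3721) = 9028/3718 = 9028*(1/3718) = 4514/1859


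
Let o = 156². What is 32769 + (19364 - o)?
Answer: 27797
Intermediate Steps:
o = 24336
32769 + (19364 - o) = 32769 + (19364 - 1*24336) = 32769 + (19364 - 24336) = 32769 - 4972 = 27797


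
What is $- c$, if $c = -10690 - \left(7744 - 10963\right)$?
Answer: $7471$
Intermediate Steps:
$c = -7471$ ($c = -10690 - \left(7744 - 10963\right) = -10690 - -3219 = -10690 + 3219 = -7471$)
$- c = \left(-1\right) \left(-7471\right) = 7471$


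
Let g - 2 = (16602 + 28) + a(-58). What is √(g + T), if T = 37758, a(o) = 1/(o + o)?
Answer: √182967931/58 ≈ 233.22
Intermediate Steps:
a(o) = 1/(2*o)
g = 1929311/116 (g = 2 + ((16602 + 28) + (½)/(-58)) = 2 + (16630 + (½)*(-1/58)) = 2 + (16630 - 1/116) = 2 + 1929079/116 = 1929311/116 ≈ 16632.)
√(g + T) = √(1929311/116 + 37758) = √(6309239/116) = √182967931/58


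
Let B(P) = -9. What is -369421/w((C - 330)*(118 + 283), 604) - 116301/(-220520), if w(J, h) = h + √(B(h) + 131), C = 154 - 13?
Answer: -24581137975393/40211160440 + 369421*√122/364694 ≈ -600.11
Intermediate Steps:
C = 141
w(J, h) = h + √122 (w(J, h) = h + √(-9 + 131) = h + √122)
-369421/w((C - 330)*(118 + 283), 604) - 116301/(-220520) = -369421/(604 + √122) - 116301/(-220520) = -369421/(604 + √122) - 116301*(-1/220520) = -369421/(604 + √122) + 116301/220520 = 116301/220520 - 369421/(604 + √122)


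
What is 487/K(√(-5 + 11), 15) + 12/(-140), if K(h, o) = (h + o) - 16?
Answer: 3406/35 + 487*√6/5 ≈ 335.89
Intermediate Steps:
K(h, o) = -16 + h + o
487/K(√(-5 + 11), 15) + 12/(-140) = 487/(-16 + √(-5 + 11) + 15) + 12/(-140) = 487/(-16 + √6 + 15) + 12*(-1/140) = 487/(-1 + √6) - 3/35 = -3/35 + 487/(-1 + √6)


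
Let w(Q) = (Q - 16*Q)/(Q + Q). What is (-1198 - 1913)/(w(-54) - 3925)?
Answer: 6222/7865 ≈ 0.79110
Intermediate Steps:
w(Q) = -15/2 (w(Q) = (-15*Q)/((2*Q)) = (-15*Q)*(1/(2*Q)) = -15/2)
(-1198 - 1913)/(w(-54) - 3925) = (-1198 - 1913)/(-15/2 - 3925) = -3111/(-7865/2) = -3111*(-2/7865) = 6222/7865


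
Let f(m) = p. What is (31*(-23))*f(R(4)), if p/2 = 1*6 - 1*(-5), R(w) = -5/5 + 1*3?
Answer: -15686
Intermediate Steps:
R(w) = 2 (R(w) = -5*1/5 + 3 = -1 + 3 = 2)
p = 22 (p = 2*(1*6 - 1*(-5)) = 2*(6 + 5) = 2*11 = 22)
f(m) = 22
(31*(-23))*f(R(4)) = (31*(-23))*22 = -713*22 = -15686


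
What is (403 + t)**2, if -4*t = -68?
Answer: 176400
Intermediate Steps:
t = 17 (t = -1/4*(-68) = 17)
(403 + t)**2 = (403 + 17)**2 = 420**2 = 176400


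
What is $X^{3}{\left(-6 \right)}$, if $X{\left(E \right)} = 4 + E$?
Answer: $-8$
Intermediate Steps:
$X^{3}{\left(-6 \right)} = \left(4 - 6\right)^{3} = \left(-2\right)^{3} = -8$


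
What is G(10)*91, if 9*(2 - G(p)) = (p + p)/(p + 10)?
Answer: 1547/9 ≈ 171.89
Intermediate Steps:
G(p) = 2 - 2*p/(9*(10 + p)) (G(p) = 2 - (p + p)/(9*(p + 10)) = 2 - 2*p/(9*(10 + p)))
G(10)*91 = (4*(45 + 4*10)/(9*(10 + 10)))*91 = ((4/9)*(45 + 40)/20)*91 = ((4/9)*(1/20)*85)*91 = (17/9)*91 = 1547/9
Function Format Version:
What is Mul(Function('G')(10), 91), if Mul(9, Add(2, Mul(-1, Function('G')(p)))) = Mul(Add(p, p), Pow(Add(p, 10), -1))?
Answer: Rational(1547, 9) ≈ 171.89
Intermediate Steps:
Function('G')(p) = Add(2, Mul(Rational(-2, 9), p, Pow(Add(10, p), -1))) (Function('G')(p) = Add(2, Mul(Rational(-1, 9), Mul(Add(p, p), Pow(Add(p, 10), -1)))) = Add(2, Mul(Rational(-1, 9), Mul(Mul(2, p), Pow(Add(10, p), -1)))) = Add(2, Mul(Rational(-1, 9), Mul(2, p, Pow(Add(10, p), -1)))) = Add(2, Mul(Rational(-2, 9), p, Pow(Add(10, p), -1))))
Mul(Function('G')(10), 91) = Mul(Mul(Rational(4, 9), Pow(Add(10, 10), -1), Add(45, Mul(4, 10))), 91) = Mul(Mul(Rational(4, 9), Pow(20, -1), Add(45, 40)), 91) = Mul(Mul(Rational(4, 9), Rational(1, 20), 85), 91) = Mul(Rational(17, 9), 91) = Rational(1547, 9)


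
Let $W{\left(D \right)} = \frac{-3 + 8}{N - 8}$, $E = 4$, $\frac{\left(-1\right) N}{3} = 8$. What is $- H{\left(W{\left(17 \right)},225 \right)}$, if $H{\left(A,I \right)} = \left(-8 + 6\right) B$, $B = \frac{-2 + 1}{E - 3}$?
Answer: $-2$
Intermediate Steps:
$N = -24$ ($N = \left(-3\right) 8 = -24$)
$W{\left(D \right)} = - \frac{5}{32}$ ($W{\left(D \right)} = \frac{-3 + 8}{-24 - 8} = \frac{5}{-32} = 5 \left(- \frac{1}{32}\right) = - \frac{5}{32}$)
$B = -1$ ($B = \frac{-2 + 1}{4 - 3} = - 1^{-1} = \left(-1\right) 1 = -1$)
$H{\left(A,I \right)} = 2$ ($H{\left(A,I \right)} = \left(-8 + 6\right) \left(-1\right) = \left(-2\right) \left(-1\right) = 2$)
$- H{\left(W{\left(17 \right)},225 \right)} = \left(-1\right) 2 = -2$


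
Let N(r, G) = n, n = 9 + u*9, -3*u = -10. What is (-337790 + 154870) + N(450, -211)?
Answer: -182881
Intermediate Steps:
u = 10/3 (u = -1/3*(-10) = 10/3 ≈ 3.3333)
n = 39 (n = 9 + (10/3)*9 = 9 + 30 = 39)
N(r, G) = 39
(-337790 + 154870) + N(450, -211) = (-337790 + 154870) + 39 = -182920 + 39 = -182881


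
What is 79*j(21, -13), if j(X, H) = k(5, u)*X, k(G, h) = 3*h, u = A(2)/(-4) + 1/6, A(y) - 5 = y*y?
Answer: -41475/4 ≈ -10369.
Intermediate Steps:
A(y) = 5 + y² (A(y) = 5 + y*y = 5 + y²)
u = -25/12 (u = (5 + 2²)/(-4) + 1/6 = (5 + 4)*(-¼) + 1*(⅙) = 9*(-¼) + ⅙ = -9/4 + ⅙ = -25/12 ≈ -2.0833)
j(X, H) = -25*X/4 (j(X, H) = (3*(-25/12))*X = -25*X/4)
79*j(21, -13) = 79*(-25/4*21) = 79*(-525/4) = -41475/4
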